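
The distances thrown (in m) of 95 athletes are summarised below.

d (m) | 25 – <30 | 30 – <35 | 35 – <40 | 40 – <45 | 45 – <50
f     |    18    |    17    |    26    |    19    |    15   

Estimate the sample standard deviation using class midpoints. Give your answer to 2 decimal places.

6.68

Midpoints: 27.5, 32.5, 37.5, 42.5, 47.5
n = 95, Σfm = 3542.5, mean = 37.2895
Σfm² = 136293.75
Σf(m − x̄)² = Σfm² − (Σfm)²/n = 136293.75 − 3542.5²/95 = 4195.7895
Sample variance = 4195.7895 / 94 = 44.6361
Standard deviation = √44.6361 = 6.6810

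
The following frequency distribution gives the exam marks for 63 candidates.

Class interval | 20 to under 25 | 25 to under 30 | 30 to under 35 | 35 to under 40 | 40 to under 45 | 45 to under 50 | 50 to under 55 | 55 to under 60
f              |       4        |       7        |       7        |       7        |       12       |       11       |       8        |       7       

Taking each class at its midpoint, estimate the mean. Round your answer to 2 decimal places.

Midpoints: 22.5, 27.5, 32.5, 37.5, 42.5, 47.5, 52.5, 57.5
Σfm = 4×22.5 + 7×27.5 + 7×32.5 + 7×37.5 + 12×42.5 + 11×47.5 + 8×52.5 + 7×57.5 = 2627.5
n = Σf = 63
Mean = 2627.5 / 63 = 41.7063

41.71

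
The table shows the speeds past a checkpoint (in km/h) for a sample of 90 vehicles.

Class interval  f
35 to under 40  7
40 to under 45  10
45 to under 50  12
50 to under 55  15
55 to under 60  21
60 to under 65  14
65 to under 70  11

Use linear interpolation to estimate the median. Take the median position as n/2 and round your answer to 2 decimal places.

Cumulative frequencies: 7, 17, 29, 44, 65, 79, 90
n = 90; position = n/2 = 45.
This falls in the class 55 to under 60: L = 55, F = 44, f = 21, h = 5.
Median ≈ 55 + ((45 − 44) / 21) × 5 = 55.2381

55.24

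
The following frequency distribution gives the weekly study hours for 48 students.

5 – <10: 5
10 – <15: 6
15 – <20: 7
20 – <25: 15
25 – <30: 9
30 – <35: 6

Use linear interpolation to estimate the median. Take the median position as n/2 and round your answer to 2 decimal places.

22.00

Cumulative frequencies: 5, 11, 18, 33, 42, 48
n = 48; position = n/2 = 24.
This falls in the class 20 – <25: L = 20, F = 18, f = 15, h = 5.
Median ≈ 20 + ((24 − 18) / 15) × 5 = 22.0000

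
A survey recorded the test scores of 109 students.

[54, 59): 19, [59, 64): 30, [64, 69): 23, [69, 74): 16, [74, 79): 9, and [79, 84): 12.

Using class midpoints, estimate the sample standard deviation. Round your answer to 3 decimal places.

Midpoints: 56.5, 61.5, 66.5, 71.5, 76.5, 81.5
n = 109, Σfm = 7258.5, mean = 66.5917
Σfm² = 490005.25
Σf(m − x̄)² = Σfm² − (Σfm)²/n = 490005.25 − 7258.5²/109 = 6649.0826
Sample variance = 6649.0826 / 108 = 61.5656
Standard deviation = √61.5656 = 7.8464

7.846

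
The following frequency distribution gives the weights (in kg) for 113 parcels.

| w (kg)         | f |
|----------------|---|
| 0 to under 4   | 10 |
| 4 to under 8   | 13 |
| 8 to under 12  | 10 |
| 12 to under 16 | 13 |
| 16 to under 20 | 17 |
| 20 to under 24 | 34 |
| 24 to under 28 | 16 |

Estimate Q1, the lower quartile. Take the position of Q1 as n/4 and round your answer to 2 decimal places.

10.10

Cumulative frequencies: 10, 23, 33, 46, 63, 97, 113
n = 113; position = n/4 = 28.25.
This falls in the class 8 to under 12: L = 8, F = 23, f = 10, h = 4.
Lower quartile ≈ 8 + ((28.25 − 23) / 10) × 4 = 10.1000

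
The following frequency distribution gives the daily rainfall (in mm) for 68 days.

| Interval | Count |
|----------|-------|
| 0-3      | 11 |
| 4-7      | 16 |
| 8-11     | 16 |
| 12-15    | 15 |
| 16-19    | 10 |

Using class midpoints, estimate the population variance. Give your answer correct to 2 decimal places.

27.03

Midpoints: 1.5, 5.5, 9.5, 13.5, 17.5
n = 68, Σfm = 634, mean = 9.3235
Σfm² = 7749
Σf(m − x̄)² = Σfm² − (Σfm)²/n = 7749 − 634²/68 = 1837.8824
Population variance = 1837.8824 / 68 = 27.0277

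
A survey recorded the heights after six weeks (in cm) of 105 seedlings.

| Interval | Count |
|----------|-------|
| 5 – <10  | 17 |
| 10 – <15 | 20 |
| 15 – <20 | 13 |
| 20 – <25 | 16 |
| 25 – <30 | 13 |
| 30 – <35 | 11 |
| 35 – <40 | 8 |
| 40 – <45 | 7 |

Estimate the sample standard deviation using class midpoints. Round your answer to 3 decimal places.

10.789

Midpoints: 7.5, 12.5, 17.5, 22.5, 27.5, 32.5, 37.5, 42.5
n = 105, Σfm = 2277.5, mean = 21.6905
Σfm² = 61506.25
Σf(m − x̄)² = Σfm² − (Σfm)²/n = 61506.25 − 2277.5²/105 = 12106.1905
Sample variance = 12106.1905 / 104 = 116.4057
Standard deviation = √116.4057 = 10.7891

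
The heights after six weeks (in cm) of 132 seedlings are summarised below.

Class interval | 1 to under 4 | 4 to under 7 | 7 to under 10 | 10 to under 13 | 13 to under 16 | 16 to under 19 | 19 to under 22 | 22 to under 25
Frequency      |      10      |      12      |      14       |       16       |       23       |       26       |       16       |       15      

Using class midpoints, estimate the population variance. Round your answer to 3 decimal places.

38.373

Midpoints: 2.5, 5.5, 8.5, 11.5, 14.5, 17.5, 20.5, 23.5
n = 132, Σfm = 1863, mean = 14.1136
Σfm² = 31359
Σf(m − x̄)² = Σfm² − (Σfm)²/n = 31359 − 1863²/132 = 5065.2955
Population variance = 5065.2955 / 132 = 38.3735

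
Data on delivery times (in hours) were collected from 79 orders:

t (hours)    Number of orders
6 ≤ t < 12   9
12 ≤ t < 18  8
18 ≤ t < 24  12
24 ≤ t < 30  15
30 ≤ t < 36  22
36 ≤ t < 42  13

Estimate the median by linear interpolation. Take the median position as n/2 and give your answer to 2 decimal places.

28.20

Cumulative frequencies: 9, 17, 29, 44, 66, 79
n = 79; position = n/2 = 39.5.
This falls in the class 24 ≤ t < 30: L = 24, F = 29, f = 15, h = 6.
Median ≈ 24 + ((39.5 − 29) / 15) × 6 = 28.2000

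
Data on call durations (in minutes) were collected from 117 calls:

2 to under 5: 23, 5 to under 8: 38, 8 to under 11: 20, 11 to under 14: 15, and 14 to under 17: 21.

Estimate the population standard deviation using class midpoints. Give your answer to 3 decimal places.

Midpoints: 3.5, 6.5, 9.5, 12.5, 15.5
n = 117, Σfm = 1030.5, mean = 8.8077
Σfm² = 11081.25
Σf(m − x̄)² = Σfm² − (Σfm)²/n = 11081.25 − 1030.5²/117 = 2004.9231
Population variance = 2004.9231 / 117 = 17.1361
Standard deviation = √17.1361 = 4.1396

4.140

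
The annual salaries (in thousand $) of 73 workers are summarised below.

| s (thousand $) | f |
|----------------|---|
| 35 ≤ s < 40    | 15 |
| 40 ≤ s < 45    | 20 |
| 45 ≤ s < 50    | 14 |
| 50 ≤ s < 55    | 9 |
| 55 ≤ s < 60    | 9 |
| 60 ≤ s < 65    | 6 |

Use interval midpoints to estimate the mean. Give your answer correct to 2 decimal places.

Midpoints: 37.5, 42.5, 47.5, 52.5, 57.5, 62.5
Σfm = 15×37.5 + 20×42.5 + 14×47.5 + 9×52.5 + 9×57.5 + 6×62.5 = 3442.5
n = Σf = 73
Mean = 3442.5 / 73 = 47.1575

47.16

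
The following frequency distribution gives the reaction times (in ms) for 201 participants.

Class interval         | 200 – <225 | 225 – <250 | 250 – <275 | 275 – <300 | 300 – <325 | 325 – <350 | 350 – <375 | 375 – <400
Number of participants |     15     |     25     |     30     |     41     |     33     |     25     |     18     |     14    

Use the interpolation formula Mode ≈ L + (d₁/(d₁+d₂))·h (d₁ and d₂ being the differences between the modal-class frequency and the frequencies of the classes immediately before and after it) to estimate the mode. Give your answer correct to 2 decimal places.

289.47

Modal class: 275 – <300 (highest frequency 41).
d₁ = 41 − 30 = 11, d₂ = 41 − 33 = 8
Mode ≈ 275 + (11/(11+8)) × 25 = 275 + 14.4737 = 289.4737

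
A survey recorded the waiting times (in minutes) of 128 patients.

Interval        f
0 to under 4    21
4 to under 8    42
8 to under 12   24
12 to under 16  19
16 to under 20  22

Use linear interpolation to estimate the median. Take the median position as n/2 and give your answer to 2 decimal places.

Cumulative frequencies: 21, 63, 87, 106, 128
n = 128; position = n/2 = 64.
This falls in the class 8 to under 12: L = 8, F = 63, f = 24, h = 4.
Median ≈ 8 + ((64 − 63) / 24) × 4 = 8.1667

8.17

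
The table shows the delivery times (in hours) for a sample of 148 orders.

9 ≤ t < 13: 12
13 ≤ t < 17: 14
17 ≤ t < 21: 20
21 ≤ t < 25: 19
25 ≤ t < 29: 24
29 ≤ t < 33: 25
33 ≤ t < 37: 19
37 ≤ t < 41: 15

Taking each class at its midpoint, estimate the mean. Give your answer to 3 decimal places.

Midpoints: 11, 15, 19, 23, 27, 31, 35, 39
Σfm = 12×11 + 14×15 + 20×19 + 19×23 + 24×27 + 25×31 + 19×35 + 15×39 = 3832
n = Σf = 148
Mean = 3832 / 148 = 25.8919

25.892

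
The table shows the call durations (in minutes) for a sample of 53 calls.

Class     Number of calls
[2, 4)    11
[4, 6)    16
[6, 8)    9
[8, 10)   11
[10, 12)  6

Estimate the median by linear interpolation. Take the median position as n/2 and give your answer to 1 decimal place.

5.9

Cumulative frequencies: 11, 27, 36, 47, 53
n = 53; position = n/2 = 26.5.
This falls in the class [4, 6): L = 4, F = 11, f = 16, h = 2.
Median ≈ 4 + ((26.5 − 11) / 16) × 2 = 5.9375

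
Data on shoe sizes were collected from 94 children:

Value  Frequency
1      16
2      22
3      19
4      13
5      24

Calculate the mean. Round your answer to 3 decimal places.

Values: 1, 2, 3, 4, 5
Σfx = 16×1 + 22×2 + 19×3 + 13×4 + 24×5 = 289
n = Σf = 94
Mean = 289 / 94 = 3.0745

3.074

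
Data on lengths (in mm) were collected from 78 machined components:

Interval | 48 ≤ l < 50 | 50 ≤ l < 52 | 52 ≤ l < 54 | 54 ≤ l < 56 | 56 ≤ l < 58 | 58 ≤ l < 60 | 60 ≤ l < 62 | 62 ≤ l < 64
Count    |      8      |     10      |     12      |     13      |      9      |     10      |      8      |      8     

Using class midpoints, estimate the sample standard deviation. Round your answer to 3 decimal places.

Midpoints: 49, 51, 53, 55, 57, 59, 61, 63
n = 78, Σfm = 4348, mean = 55.7436
Σfm² = 243822
Σf(m − x̄)² = Σfm² − (Σfm)²/n = 243822 − 4348²/78 = 1448.8718
Sample variance = 1448.8718 / 77 = 18.8165
Standard deviation = √18.8165 = 4.3378

4.338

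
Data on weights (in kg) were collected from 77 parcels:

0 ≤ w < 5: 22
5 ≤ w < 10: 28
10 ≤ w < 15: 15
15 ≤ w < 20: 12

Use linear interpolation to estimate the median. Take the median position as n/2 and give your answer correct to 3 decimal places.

7.946

Cumulative frequencies: 22, 50, 65, 77
n = 77; position = n/2 = 38.5.
This falls in the class 5 ≤ w < 10: L = 5, F = 22, f = 28, h = 5.
Median ≈ 5 + ((38.5 − 22) / 28) × 5 = 7.9464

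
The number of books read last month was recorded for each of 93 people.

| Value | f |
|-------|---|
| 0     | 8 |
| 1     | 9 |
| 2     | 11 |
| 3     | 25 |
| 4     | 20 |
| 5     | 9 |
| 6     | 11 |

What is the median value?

3

Cumulative frequencies: 8, 17, 28, 53, 73, 82, 93
n = 93, so the median is the value in position (n+1)/2 = 47.
Position 47 falls at value 3.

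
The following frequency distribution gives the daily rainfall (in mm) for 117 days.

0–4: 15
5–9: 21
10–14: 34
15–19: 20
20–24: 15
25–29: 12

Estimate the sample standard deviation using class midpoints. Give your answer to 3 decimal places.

7.464

Midpoints: 2, 7, 12, 17, 22, 27
n = 117, Σfm = 1579, mean = 13.4957
Σfm² = 27773
Σf(m − x̄)² = Σfm² − (Σfm)²/n = 27773 − 1579²/117 = 6463.2479
Sample variance = 6463.2479 / 116 = 55.7177
Standard deviation = √55.7177 = 7.4644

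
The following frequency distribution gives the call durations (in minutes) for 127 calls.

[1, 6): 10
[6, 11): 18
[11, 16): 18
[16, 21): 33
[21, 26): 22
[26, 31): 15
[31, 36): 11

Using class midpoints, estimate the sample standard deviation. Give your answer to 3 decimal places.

8.463

Midpoints: 3.5, 8.5, 13.5, 18.5, 23.5, 28.5, 33.5
n = 127, Σfm = 2354.5, mean = 18.5394
Σfm² = 52675.75
Σf(m − x̄)² = Σfm² − (Σfm)²/n = 52675.75 − 2354.5²/127 = 9024.8031
Sample variance = 9024.8031 / 126 = 71.6254
Standard deviation = √71.6254 = 8.4632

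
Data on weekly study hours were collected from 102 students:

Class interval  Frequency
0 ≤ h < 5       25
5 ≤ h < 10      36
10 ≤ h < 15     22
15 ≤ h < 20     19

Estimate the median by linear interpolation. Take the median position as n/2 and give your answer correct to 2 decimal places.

Cumulative frequencies: 25, 61, 83, 102
n = 102; position = n/2 = 51.
This falls in the class 5 ≤ h < 10: L = 5, F = 25, f = 36, h = 5.
Median ≈ 5 + ((51 − 25) / 36) × 5 = 8.6111

8.61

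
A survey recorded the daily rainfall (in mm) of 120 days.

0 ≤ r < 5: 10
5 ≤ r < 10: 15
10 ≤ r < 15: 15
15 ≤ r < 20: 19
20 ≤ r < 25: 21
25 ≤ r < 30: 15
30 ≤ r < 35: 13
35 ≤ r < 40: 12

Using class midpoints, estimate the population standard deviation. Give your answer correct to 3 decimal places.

10.428

Midpoints: 2.5, 7.5, 12.5, 17.5, 22.5, 27.5, 32.5, 37.5
n = 120, Σfm = 2415, mean = 20.1250
Σfm² = 61650
Σf(m − x̄)² = Σfm² − (Σfm)²/n = 61650 − 2415²/120 = 13048.1250
Population variance = 13048.1250 / 120 = 108.7344
Standard deviation = √108.7344 = 10.4276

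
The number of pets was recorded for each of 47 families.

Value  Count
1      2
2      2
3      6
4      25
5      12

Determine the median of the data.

Cumulative frequencies: 2, 4, 10, 35, 47
n = 47, so the median is the value in position (n+1)/2 = 24.
Position 24 falls at value 4.

4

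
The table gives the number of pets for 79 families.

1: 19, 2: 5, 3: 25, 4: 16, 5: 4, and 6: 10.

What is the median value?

3

Cumulative frequencies: 19, 24, 49, 65, 69, 79
n = 79, so the median is the value in position (n+1)/2 = 40.
Position 40 falls at value 3.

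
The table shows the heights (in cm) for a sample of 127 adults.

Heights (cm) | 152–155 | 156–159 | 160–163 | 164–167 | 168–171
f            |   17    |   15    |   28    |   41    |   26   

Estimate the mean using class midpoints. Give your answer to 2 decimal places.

Midpoints: 153.5, 157.5, 161.5, 165.5, 169.5
Σfm = 17×153.5 + 15×157.5 + 28×161.5 + 41×165.5 + 26×169.5 = 20686.5
n = Σf = 127
Mean = 20686.5 / 127 = 162.8858

162.89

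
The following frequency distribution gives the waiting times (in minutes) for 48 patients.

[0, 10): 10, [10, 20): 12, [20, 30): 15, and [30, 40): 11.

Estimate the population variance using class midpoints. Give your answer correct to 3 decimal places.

Midpoints: 5, 15, 25, 35
n = 48, Σfm = 990, mean = 20.6250
Σfm² = 25800
Σf(m − x̄)² = Σfm² − (Σfm)²/n = 25800 − 990²/48 = 5381.2500
Population variance = 5381.2500 / 48 = 112.1094

112.109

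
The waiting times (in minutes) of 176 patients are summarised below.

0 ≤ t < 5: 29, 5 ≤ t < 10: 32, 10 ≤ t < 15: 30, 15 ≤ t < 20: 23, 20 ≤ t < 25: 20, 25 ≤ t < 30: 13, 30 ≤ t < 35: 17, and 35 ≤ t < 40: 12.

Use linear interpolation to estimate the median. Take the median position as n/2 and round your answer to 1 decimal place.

Cumulative frequencies: 29, 61, 91, 114, 134, 147, 164, 176
n = 176; position = n/2 = 88.
This falls in the class 10 ≤ t < 15: L = 10, F = 61, f = 30, h = 5.
Median ≈ 10 + ((88 − 61) / 30) × 5 = 14.5000

14.5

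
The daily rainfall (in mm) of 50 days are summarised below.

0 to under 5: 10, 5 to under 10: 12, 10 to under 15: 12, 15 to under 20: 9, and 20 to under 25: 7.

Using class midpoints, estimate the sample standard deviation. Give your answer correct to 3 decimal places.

6.677

Midpoints: 2.5, 7.5, 12.5, 17.5, 22.5
n = 50, Σfm = 580, mean = 11.6000
Σfm² = 8912.5
Σf(m − x̄)² = Σfm² − (Σfm)²/n = 8912.5 − 580²/50 = 2184.5000
Sample variance = 2184.5000 / 49 = 44.5816
Standard deviation = √44.5816 = 6.6769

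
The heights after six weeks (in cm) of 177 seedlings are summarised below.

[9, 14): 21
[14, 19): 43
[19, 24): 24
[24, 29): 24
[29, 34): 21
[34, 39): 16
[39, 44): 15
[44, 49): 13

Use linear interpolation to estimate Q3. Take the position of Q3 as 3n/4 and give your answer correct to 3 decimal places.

Cumulative frequencies: 21, 64, 88, 112, 133, 149, 164, 177
n = 177; position = 3n/4 = 132.75.
This falls in the class [29, 34): L = 29, F = 112, f = 21, h = 5.
Upper quartile ≈ 29 + ((132.75 − 112) / 21) × 5 = 33.9405

33.940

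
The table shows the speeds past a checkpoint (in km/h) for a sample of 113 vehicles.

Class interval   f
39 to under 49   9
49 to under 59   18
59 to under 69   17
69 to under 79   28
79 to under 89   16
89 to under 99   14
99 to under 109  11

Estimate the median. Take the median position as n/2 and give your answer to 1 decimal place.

Cumulative frequencies: 9, 27, 44, 72, 88, 102, 113
n = 113; position = n/2 = 56.5.
This falls in the class 69 to under 79: L = 69, F = 44, f = 28, h = 10.
Median ≈ 69 + ((56.5 − 44) / 28) × 10 = 73.4643

73.5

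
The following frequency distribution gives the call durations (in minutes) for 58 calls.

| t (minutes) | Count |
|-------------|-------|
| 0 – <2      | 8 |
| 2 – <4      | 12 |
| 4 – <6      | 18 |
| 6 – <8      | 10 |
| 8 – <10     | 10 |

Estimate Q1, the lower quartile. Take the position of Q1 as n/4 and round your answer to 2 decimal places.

Cumulative frequencies: 8, 20, 38, 48, 58
n = 58; position = n/4 = 14.5.
This falls in the class 2 – <4: L = 2, F = 8, f = 12, h = 2.
Lower quartile ≈ 2 + ((14.5 − 8) / 12) × 2 = 3.0833

3.08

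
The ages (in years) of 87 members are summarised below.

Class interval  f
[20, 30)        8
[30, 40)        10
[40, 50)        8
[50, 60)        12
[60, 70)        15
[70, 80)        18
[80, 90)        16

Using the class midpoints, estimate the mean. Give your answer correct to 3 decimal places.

Midpoints: 25, 35, 45, 55, 65, 75, 85
Σfm = 8×25 + 10×35 + 8×45 + 12×55 + 15×65 + 18×75 + 16×85 = 5255
n = Σf = 87
Mean = 5255 / 87 = 60.4023

60.402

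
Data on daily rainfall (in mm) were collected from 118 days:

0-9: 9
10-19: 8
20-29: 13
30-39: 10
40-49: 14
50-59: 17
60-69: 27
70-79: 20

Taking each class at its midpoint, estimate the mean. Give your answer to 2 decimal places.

47.47

Midpoints: 4.5, 14.5, 24.5, 34.5, 44.5, 54.5, 64.5, 74.5
Σfm = 9×4.5 + 8×14.5 + 13×24.5 + 10×34.5 + 14×44.5 + 17×54.5 + 27×64.5 + 20×74.5 = 5601
n = Σf = 118
Mean = 5601 / 118 = 47.4661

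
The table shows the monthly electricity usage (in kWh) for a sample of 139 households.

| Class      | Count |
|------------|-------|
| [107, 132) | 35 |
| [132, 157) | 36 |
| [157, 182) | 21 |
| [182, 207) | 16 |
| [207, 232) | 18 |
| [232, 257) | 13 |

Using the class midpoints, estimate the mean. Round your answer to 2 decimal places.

166.80

Midpoints: 119.5, 144.5, 169.5, 194.5, 219.5, 244.5
Σfm = 35×119.5 + 36×144.5 + 21×169.5 + 16×194.5 + 18×219.5 + 13×244.5 = 23185.5
n = Σf = 139
Mean = 23185.5 / 139 = 166.8022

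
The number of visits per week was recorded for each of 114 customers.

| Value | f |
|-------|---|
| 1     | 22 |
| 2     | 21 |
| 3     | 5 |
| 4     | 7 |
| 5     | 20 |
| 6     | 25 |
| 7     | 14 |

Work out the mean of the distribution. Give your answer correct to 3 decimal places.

3.991

Values: 1, 2, 3, 4, 5, 6, 7
Σfx = 22×1 + 21×2 + 5×3 + 7×4 + 20×5 + 25×6 + 14×7 = 455
n = Σf = 114
Mean = 455 / 114 = 3.9912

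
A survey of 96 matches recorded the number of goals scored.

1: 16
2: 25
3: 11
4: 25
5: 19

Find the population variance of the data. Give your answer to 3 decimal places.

1.975

Values: 1, 2, 3, 4, 5
n = 96, Σfx = 294, mean = 3.0625
Σfx² = 1090
Σf(x − x̄)² = Σfx² − (Σfx)²/n = 1090 − 294²/96 = 189.6250
Population variance = 189.6250 / 96 = 1.9753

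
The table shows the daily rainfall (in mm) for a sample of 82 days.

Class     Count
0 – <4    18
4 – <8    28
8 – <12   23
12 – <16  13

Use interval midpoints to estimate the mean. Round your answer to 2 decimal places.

Midpoints: 2, 6, 10, 14
Σfm = 18×2 + 28×6 + 23×10 + 13×14 = 616
n = Σf = 82
Mean = 616 / 82 = 7.5122

7.51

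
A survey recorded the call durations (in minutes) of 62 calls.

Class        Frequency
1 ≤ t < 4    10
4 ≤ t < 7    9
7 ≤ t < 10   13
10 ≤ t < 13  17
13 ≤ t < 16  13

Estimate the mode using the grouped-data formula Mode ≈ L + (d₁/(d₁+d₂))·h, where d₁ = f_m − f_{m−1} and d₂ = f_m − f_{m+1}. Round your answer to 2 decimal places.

Modal class: 10 ≤ t < 13 (highest frequency 17).
d₁ = 17 − 13 = 4, d₂ = 17 − 13 = 4
Mode ≈ 10 + (4/(4+4)) × 3 = 10 + 1.5000 = 11.5000

11.50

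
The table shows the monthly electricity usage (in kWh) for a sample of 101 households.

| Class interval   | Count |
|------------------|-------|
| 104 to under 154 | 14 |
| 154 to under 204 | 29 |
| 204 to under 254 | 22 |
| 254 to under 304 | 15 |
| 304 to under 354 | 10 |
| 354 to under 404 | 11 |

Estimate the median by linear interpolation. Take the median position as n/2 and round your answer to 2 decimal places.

221.05

Cumulative frequencies: 14, 43, 65, 80, 90, 101
n = 101; position = n/2 = 50.5.
This falls in the class 204 to under 254: L = 204, F = 43, f = 22, h = 50.
Median ≈ 204 + ((50.5 − 43) / 22) × 50 = 221.0455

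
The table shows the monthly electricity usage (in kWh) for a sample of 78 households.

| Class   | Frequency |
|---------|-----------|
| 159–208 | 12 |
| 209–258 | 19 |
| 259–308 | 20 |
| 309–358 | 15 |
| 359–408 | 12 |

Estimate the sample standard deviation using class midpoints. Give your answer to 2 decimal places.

Midpoints: 183.5, 233.5, 283.5, 333.5, 383.5
n = 78, Σfm = 21913, mean = 280.9359
Σfm² = 6480635.5
Σf(m − x̄)² = Σfm² − (Σfm)²/n = 6480635.5 − 21913²/78 = 324487.1795
Sample variance = 324487.1795 / 77 = 4214.1192
Standard deviation = √4214.1192 = 64.9162

64.92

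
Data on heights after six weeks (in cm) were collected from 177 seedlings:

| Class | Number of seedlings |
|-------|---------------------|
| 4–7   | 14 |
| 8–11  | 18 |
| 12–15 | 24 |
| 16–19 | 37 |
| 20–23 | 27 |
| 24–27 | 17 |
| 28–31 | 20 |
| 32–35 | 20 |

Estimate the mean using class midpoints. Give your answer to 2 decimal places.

Midpoints: 5.5, 9.5, 13.5, 17.5, 21.5, 25.5, 29.5, 33.5
Σfm = 14×5.5 + 18×9.5 + 24×13.5 + 37×17.5 + 27×21.5 + 17×25.5 + 20×29.5 + 20×33.5 = 3493.5
n = Σf = 177
Mean = 3493.5 / 177 = 19.7373

19.74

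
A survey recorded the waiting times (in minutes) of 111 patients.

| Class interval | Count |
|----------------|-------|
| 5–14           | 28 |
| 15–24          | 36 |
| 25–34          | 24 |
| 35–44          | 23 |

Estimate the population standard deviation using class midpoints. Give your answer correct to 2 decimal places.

10.74

Midpoints: 9.5, 19.5, 29.5, 39.5
n = 111, Σfm = 2584.5, mean = 23.2838
Σfm² = 72987.75
Σf(m − x̄)² = Σfm² − (Σfm)²/n = 72987.75 − 2584.5²/111 = 12810.8108
Population variance = 12810.8108 / 111 = 115.4127
Standard deviation = √115.4127 = 10.7430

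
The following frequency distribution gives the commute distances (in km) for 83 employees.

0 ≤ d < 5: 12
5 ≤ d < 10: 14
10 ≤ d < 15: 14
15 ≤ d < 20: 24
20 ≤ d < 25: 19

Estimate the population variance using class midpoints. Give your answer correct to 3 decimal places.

Midpoints: 2.5, 7.5, 12.5, 17.5, 22.5
n = 83, Σfm = 1157.5, mean = 13.9458
Σfm² = 20018.75
Σf(m − x̄)² = Σfm² − (Σfm)²/n = 20018.75 − 1157.5²/83 = 3876.5060
Population variance = 3876.5060 / 83 = 46.7049

46.705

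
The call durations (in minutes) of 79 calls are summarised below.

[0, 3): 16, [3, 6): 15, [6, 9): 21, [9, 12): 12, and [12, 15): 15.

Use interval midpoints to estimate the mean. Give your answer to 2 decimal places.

Midpoints: 1.5, 4.5, 7.5, 10.5, 13.5
Σfm = 16×1.5 + 15×4.5 + 21×7.5 + 12×10.5 + 15×13.5 = 577.5
n = Σf = 79
Mean = 577.5 / 79 = 7.3101

7.31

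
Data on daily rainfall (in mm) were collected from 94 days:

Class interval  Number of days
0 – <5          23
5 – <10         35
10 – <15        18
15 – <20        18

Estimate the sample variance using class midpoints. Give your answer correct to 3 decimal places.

27.628

Midpoints: 2.5, 7.5, 12.5, 17.5
n = 94, Σfm = 860, mean = 9.1489
Σfm² = 10437.5
Σf(m − x̄)² = Σfm² − (Σfm)²/n = 10437.5 − 860²/94 = 2569.4149
Sample variance = 2569.4149 / 93 = 27.6281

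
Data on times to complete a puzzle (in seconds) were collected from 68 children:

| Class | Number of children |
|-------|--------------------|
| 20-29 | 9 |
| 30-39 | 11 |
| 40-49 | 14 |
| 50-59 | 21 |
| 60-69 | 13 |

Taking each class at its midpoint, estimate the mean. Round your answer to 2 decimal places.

47.15

Midpoints: 24.5, 34.5, 44.5, 54.5, 64.5
Σfm = 9×24.5 + 11×34.5 + 14×44.5 + 21×54.5 + 13×64.5 = 3206
n = Σf = 68
Mean = 3206 / 68 = 47.1471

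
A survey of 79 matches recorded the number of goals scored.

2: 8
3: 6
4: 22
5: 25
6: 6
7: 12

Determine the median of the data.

Cumulative frequencies: 8, 14, 36, 61, 67, 79
n = 79, so the median is the value in position (n+1)/2 = 40.
Position 40 falls at value 5.

5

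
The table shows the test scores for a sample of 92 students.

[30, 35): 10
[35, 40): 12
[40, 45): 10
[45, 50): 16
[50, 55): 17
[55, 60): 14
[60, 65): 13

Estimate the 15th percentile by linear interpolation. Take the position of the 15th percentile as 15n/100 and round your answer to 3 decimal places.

36.583

Cumulative frequencies: 10, 22, 32, 48, 65, 79, 92
n = 92; position = 15n/100 = 13.8.
This falls in the class [35, 40): L = 35, F = 10, f = 12, h = 5.
15th percentile ≈ 35 + ((13.8 − 10) / 12) × 5 = 36.5833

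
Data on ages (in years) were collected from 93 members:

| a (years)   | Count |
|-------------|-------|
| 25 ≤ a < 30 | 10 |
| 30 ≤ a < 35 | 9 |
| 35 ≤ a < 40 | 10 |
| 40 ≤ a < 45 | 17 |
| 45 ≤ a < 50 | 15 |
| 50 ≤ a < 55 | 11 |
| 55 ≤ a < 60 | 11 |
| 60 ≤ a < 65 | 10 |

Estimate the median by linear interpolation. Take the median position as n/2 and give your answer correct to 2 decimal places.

Cumulative frequencies: 10, 19, 29, 46, 61, 72, 83, 93
n = 93; position = n/2 = 46.5.
This falls in the class 45 ≤ a < 50: L = 45, F = 46, f = 15, h = 5.
Median ≈ 45 + ((46.5 − 46) / 15) × 5 = 45.1667

45.17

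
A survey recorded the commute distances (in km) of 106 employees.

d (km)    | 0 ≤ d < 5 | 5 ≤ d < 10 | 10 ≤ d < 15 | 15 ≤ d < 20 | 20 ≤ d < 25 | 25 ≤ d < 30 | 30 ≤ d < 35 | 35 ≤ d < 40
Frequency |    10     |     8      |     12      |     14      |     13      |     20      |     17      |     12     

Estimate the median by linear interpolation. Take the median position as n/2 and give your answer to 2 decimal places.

Cumulative frequencies: 10, 18, 30, 44, 57, 77, 94, 106
n = 106; position = n/2 = 53.
This falls in the class 20 ≤ d < 25: L = 20, F = 44, f = 13, h = 5.
Median ≈ 20 + ((53 − 44) / 13) × 5 = 23.4615

23.46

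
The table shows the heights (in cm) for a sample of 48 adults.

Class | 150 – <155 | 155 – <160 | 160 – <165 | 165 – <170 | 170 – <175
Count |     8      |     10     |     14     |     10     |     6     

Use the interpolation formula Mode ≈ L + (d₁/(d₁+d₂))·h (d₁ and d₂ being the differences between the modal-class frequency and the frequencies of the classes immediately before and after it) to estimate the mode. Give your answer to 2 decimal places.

162.50

Modal class: 160 – <165 (highest frequency 14).
d₁ = 14 − 10 = 4, d₂ = 14 − 10 = 4
Mode ≈ 160 + (4/(4+4)) × 5 = 160 + 2.5000 = 162.5000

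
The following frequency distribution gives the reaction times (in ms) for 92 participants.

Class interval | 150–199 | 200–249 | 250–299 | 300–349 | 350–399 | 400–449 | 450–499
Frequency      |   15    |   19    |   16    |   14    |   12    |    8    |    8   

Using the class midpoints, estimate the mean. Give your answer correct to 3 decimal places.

Midpoints: 174.5, 224.5, 274.5, 324.5, 374.5, 424.5, 474.5
Σfm = 15×174.5 + 19×224.5 + 16×274.5 + 14×324.5 + 12×374.5 + 8×424.5 + 8×474.5 = 27504
n = Σf = 92
Mean = 27504 / 92 = 298.9565

298.957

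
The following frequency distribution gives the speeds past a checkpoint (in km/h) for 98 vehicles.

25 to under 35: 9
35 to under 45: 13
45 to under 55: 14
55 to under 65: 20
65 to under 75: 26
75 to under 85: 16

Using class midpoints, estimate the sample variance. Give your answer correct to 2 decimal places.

243.48

Midpoints: 30, 40, 50, 60, 70, 80
n = 98, Σfm = 5790, mean = 59.0816
Σfm² = 365700
Σf(m − x̄)² = Σfm² − (Σfm)²/n = 365700 − 5790²/98 = 23617.3469
Sample variance = 23617.3469 / 97 = 243.4778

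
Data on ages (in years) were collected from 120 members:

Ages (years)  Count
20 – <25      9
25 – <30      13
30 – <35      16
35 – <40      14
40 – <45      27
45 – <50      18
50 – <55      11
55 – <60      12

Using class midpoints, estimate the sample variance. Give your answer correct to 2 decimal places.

103.39

Midpoints: 22.5, 27.5, 32.5, 37.5, 42.5, 47.5, 52.5, 57.5
n = 120, Σfm = 4875, mean = 40.6250
Σfm² = 210350
Σf(m − x̄)² = Σfm² − (Σfm)²/n = 210350 − 4875²/120 = 12303.1250
Sample variance = 12303.1250 / 119 = 103.3876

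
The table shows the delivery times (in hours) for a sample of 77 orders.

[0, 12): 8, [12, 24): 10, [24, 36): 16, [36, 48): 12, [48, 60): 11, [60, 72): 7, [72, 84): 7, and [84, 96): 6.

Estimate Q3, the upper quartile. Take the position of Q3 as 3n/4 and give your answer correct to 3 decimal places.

Cumulative frequencies: 8, 18, 34, 46, 57, 64, 71, 77
n = 77; position = 3n/4 = 57.75.
This falls in the class [60, 72): L = 60, F = 57, f = 7, h = 12.
Upper quartile ≈ 60 + ((57.75 − 57) / 7) × 12 = 61.2857

61.286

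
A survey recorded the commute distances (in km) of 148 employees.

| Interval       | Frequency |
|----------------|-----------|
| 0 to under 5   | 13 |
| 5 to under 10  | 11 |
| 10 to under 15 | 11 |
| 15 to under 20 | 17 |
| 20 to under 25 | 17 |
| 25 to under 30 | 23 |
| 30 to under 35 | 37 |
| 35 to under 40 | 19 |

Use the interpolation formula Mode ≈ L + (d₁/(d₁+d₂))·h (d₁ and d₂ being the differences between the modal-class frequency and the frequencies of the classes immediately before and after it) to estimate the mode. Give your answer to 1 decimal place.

32.2

Modal class: 30 to under 35 (highest frequency 37).
d₁ = 37 − 23 = 14, d₂ = 37 − 19 = 18
Mode ≈ 30 + (14/(14+18)) × 5 = 30 + 2.1875 = 32.1875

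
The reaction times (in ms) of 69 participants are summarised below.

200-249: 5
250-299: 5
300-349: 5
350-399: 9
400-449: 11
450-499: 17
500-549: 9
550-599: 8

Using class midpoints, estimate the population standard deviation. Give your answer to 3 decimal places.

100.477

Midpoints: 224.5, 274.5, 324.5, 374.5, 424.5, 474.5, 524.5, 574.5
n = 69, Σfm = 29540.5, mean = 428.1232
Σfm² = 13343567.25
Σf(m − x̄)² = Σfm² − (Σfm)²/n = 13343567.25 − 29540.5²/69 = 696594.2029
Population variance = 696594.2029 / 69 = 10095.5682
Standard deviation = √10095.5682 = 100.4767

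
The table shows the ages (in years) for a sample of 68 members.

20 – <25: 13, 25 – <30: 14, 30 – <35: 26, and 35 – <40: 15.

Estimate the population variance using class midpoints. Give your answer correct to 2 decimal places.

26.40

Midpoints: 22.5, 27.5, 32.5, 37.5
n = 68, Σfm = 2085, mean = 30.6618
Σfm² = 65725
Σf(m − x̄)² = Σfm² − (Σfm)²/n = 65725 − 2085²/68 = 1795.2206
Population variance = 1795.2206 / 68 = 26.4003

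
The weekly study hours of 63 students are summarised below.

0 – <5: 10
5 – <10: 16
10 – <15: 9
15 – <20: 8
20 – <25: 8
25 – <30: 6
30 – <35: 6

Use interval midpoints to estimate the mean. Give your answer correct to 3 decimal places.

Midpoints: 2.5, 7.5, 12.5, 17.5, 22.5, 27.5, 32.5
Σfm = 10×2.5 + 16×7.5 + 9×12.5 + 8×17.5 + 8×22.5 + 6×27.5 + 6×32.5 = 937.5
n = Σf = 63
Mean = 937.5 / 63 = 14.8810

14.881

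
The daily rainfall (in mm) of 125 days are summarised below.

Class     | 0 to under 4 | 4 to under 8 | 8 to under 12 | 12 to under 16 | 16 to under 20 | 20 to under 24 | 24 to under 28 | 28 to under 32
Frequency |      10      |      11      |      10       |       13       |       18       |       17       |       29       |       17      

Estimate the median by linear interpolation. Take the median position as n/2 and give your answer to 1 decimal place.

20.1

Cumulative frequencies: 10, 21, 31, 44, 62, 79, 108, 125
n = 125; position = n/2 = 62.5.
This falls in the class 20 to under 24: L = 20, F = 62, f = 17, h = 4.
Median ≈ 20 + ((62.5 − 62) / 17) × 4 = 20.1176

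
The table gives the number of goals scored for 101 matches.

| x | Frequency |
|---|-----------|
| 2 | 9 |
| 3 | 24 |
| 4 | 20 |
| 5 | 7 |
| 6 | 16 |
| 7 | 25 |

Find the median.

Cumulative frequencies: 9, 33, 53, 60, 76, 101
n = 101, so the median is the value in position (n+1)/2 = 51.
Position 51 falls at value 4.

4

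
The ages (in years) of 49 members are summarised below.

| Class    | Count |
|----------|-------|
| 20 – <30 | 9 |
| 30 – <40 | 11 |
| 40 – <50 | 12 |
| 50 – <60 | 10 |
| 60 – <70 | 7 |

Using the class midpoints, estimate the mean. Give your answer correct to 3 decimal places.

43.980

Midpoints: 25, 35, 45, 55, 65
Σfm = 9×25 + 11×35 + 12×45 + 10×55 + 7×65 = 2155
n = Σf = 49
Mean = 2155 / 49 = 43.9796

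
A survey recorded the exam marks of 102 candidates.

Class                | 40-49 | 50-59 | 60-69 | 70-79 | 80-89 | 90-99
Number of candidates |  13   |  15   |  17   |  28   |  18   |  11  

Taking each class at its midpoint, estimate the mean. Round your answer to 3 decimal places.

Midpoints: 44.5, 54.5, 64.5, 74.5, 84.5, 94.5
Σfm = 13×44.5 + 15×54.5 + 17×64.5 + 28×74.5 + 18×84.5 + 11×94.5 = 7139
n = Σf = 102
Mean = 7139 / 102 = 69.9902

69.990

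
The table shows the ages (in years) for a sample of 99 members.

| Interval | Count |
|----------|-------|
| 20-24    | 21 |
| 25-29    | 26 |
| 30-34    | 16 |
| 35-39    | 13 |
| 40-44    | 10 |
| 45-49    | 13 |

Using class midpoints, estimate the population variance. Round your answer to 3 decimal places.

Midpoints: 22, 27, 32, 37, 42, 47
n = 99, Σfm = 3188, mean = 32.2020
Σfm² = 109656
Σf(m − x̄)² = Σfm² − (Σfm)²/n = 109656 − 3188²/99 = 6995.9596
Population variance = 6995.9596 / 99 = 70.6663

70.666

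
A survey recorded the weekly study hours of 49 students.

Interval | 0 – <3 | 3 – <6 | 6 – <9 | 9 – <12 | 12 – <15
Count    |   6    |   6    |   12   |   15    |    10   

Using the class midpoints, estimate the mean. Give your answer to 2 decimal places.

Midpoints: 1.5, 4.5, 7.5, 10.5, 13.5
Σfm = 6×1.5 + 6×4.5 + 12×7.5 + 15×10.5 + 10×13.5 = 418.5
n = Σf = 49
Mean = 418.5 / 49 = 8.5408

8.54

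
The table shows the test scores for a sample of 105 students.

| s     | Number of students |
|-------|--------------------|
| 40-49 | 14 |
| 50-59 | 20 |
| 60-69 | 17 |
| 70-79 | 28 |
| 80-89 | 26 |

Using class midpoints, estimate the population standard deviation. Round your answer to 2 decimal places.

13.74

Midpoints: 44.5, 54.5, 64.5, 74.5, 84.5
n = 105, Σfm = 7092.5, mean = 67.5476
Σfm² = 498906.25
Σf(m − x̄)² = Σfm² − (Σfm)²/n = 498906.25 − 7092.5²/105 = 19824.7619
Population variance = 19824.7619 / 105 = 188.8073
Standard deviation = √188.8073 = 13.7407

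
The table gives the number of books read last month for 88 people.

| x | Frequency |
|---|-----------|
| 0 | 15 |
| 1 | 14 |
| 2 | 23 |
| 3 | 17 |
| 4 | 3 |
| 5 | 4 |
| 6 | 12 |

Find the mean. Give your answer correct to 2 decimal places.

Values: 0, 1, 2, 3, 4, 5, 6
Σfx = 15×0 + 14×1 + 23×2 + 17×3 + 3×4 + 4×5 + 12×6 = 215
n = Σf = 88
Mean = 215 / 88 = 2.4432

2.44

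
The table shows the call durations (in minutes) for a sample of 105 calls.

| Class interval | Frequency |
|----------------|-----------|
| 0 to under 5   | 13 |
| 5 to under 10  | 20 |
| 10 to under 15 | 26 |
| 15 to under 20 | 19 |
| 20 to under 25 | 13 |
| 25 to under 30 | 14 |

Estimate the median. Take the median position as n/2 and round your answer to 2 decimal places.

13.75

Cumulative frequencies: 13, 33, 59, 78, 91, 105
n = 105; position = n/2 = 52.5.
This falls in the class 10 to under 15: L = 10, F = 33, f = 26, h = 5.
Median ≈ 10 + ((52.5 − 33) / 26) × 5 = 13.7500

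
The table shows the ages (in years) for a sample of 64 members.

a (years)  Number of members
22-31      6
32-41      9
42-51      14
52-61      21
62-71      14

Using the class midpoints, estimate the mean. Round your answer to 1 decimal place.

Midpoints: 26.5, 36.5, 46.5, 56.5, 66.5
Σfm = 6×26.5 + 9×36.5 + 14×46.5 + 21×56.5 + 14×66.5 = 3256
n = Σf = 64
Mean = 3256 / 64 = 50.8750

50.9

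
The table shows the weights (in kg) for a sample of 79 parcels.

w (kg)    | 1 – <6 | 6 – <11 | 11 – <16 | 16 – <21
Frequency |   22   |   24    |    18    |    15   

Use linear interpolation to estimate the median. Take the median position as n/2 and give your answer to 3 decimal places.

Cumulative frequencies: 22, 46, 64, 79
n = 79; position = n/2 = 39.5.
This falls in the class 6 – <11: L = 6, F = 22, f = 24, h = 5.
Median ≈ 6 + ((39.5 − 22) / 24) × 5 = 9.6458

9.646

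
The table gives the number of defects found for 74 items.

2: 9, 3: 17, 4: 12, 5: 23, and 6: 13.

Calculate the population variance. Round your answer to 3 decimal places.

Values: 2, 3, 4, 5, 6
n = 74, Σfx = 310, mean = 4.1892
Σfx² = 1424
Σf(x − x̄)² = Σfx² − (Σfx)²/n = 1424 − 310²/74 = 125.3514
Population variance = 125.3514 / 74 = 1.6939

1.694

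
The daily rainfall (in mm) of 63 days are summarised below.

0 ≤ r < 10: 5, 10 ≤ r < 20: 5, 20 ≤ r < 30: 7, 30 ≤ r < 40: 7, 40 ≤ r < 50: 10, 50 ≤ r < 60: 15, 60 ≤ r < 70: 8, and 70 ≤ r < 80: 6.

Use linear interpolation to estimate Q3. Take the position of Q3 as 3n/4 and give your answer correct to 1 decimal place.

Cumulative frequencies: 5, 10, 17, 24, 34, 49, 57, 63
n = 63; position = 3n/4 = 47.25.
This falls in the class 50 ≤ r < 60: L = 50, F = 34, f = 15, h = 10.
Upper quartile ≈ 50 + ((47.25 − 34) / 15) × 10 = 58.8333

58.8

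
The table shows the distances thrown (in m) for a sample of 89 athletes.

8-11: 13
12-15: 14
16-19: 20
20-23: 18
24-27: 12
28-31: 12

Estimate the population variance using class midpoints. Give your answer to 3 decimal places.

40.229

Midpoints: 9.5, 13.5, 17.5, 21.5, 25.5, 29.5
n = 89, Σfm = 1709.5, mean = 19.2079
Σfm² = 36416.25
Σf(m − x̄)² = Σfm² − (Σfm)²/n = 36416.25 − 1709.5²/89 = 3580.4045
Population variance = 3580.4045 / 89 = 40.2293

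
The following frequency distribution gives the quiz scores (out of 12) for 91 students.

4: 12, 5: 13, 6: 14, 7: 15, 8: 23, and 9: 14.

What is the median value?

Cumulative frequencies: 12, 25, 39, 54, 77, 91
n = 91, so the median is the value in position (n+1)/2 = 46.
Position 46 falls at value 7.

7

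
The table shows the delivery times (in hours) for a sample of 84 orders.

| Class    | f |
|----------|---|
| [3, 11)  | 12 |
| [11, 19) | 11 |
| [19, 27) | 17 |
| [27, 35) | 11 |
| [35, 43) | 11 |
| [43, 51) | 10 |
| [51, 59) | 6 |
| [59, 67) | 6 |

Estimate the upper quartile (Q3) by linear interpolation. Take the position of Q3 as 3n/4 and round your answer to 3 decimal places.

43.800

Cumulative frequencies: 12, 23, 40, 51, 62, 72, 78, 84
n = 84; position = 3n/4 = 63.
This falls in the class [43, 51): L = 43, F = 62, f = 10, h = 8.
Upper quartile ≈ 43 + ((63 − 62) / 10) × 8 = 43.8000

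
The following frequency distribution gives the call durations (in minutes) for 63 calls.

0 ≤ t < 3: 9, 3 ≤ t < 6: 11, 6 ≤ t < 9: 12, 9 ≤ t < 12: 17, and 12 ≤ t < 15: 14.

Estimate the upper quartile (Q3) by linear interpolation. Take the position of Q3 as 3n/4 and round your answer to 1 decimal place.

11.7

Cumulative frequencies: 9, 20, 32, 49, 63
n = 63; position = 3n/4 = 47.25.
This falls in the class 9 ≤ t < 12: L = 9, F = 32, f = 17, h = 3.
Upper quartile ≈ 9 + ((47.25 − 32) / 17) × 3 = 11.6912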